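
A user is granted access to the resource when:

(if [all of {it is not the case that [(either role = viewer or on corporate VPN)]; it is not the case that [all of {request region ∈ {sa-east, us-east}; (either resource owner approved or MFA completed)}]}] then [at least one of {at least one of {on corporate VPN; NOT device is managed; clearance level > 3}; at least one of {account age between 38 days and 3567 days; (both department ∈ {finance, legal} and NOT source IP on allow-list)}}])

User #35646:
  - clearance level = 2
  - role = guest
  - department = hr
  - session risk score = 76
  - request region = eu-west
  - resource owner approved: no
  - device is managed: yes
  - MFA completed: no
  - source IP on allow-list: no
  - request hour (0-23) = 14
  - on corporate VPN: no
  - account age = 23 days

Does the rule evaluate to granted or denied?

Denied

Atomic conditions:
  role = viewer: guest == viewer is false
  on corporate VPN: no → false
  request region ∈ {sa-east, us-east}: eu-west is not in the set → false
  resource owner approved: no → false
  MFA completed: no → false
  NOT device is managed: yes → false
  clearance level > 3: 2 > 3 is false
  account age between 38 days and 3567 days: 23 in [38, 3567] is false
  department ∈ {finance, legal}: hr is not in the set → false
  NOT source IP on allow-list: no → true
Combine:
[1.1.1] false OR false = false
[1.1] NOT false = true
[1.2.1.2] false OR false = false
[1.2.1] false AND false = false
[1.2] NOT false = true
[1] true AND true = true
[2.1] false OR false OR false = false
[2.2.2] false AND true = false
[2.2] false OR false = false
[2] false OR false = false
[root] true → false = false
Overall: false → denied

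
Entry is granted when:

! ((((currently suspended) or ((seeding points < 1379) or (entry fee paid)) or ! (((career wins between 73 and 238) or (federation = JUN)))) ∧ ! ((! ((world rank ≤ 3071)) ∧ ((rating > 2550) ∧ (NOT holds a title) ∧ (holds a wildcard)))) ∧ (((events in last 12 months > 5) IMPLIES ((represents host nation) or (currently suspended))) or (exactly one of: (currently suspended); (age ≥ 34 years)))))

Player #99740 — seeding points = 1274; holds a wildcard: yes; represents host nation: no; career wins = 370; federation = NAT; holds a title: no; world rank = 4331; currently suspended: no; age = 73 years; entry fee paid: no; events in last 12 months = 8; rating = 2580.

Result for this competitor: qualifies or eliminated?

Atomic conditions:
  currently suspended: no → false
  seeding points < 1379: 1274 < 1379 is true
  entry fee paid: no → false
  career wins between 73 and 238: 370 in [73, 238] is false
  federation = JUN: NAT == JUN is false
  world rank ≤ 3071: 4331 ≤ 3071 is false
  rating > 2550: 2580 > 2550 is true
  NOT holds a title: no → true
  holds a wildcard: yes → true
  events in last 12 months > 5: 8 > 5 is true
  represents host nation: no → false
  age ≥ 34 years: 73 ≥ 34 is true
Combine:
[1.1.2] true OR false = true
[1.1.3.1] false OR false = false
[1.1.3] NOT false = true
[1.1] false OR true OR true = true
[1.2.1.1] NOT false = true
[1.2.1.2] true AND true AND true = true
[1.2.1] true AND true = true
[1.2] NOT true = false
[1.3.1.2] false OR false = false
[1.3.1] true → false = false
[1.3.2] exactly-one(false, true) = true
[1.3] false OR true = true
[1] true AND false AND true = false
[root] NOT false = true
Overall: true → qualifies

Qualifies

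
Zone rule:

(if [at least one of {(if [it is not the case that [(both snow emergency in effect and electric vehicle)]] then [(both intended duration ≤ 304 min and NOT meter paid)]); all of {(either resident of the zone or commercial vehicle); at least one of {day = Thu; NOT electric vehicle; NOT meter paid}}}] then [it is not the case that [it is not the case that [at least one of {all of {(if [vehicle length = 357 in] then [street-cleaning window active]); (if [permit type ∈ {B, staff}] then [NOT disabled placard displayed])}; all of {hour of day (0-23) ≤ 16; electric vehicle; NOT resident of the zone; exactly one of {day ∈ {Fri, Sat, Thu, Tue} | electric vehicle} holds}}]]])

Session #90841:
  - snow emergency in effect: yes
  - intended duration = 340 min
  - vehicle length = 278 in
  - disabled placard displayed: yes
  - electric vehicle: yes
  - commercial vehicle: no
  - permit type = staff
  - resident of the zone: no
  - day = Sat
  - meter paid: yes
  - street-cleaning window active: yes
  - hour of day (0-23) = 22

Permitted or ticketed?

Ticketed

Atomic conditions:
  snow emergency in effect: yes → true
  electric vehicle: yes → true
  intended duration ≤ 304 min: 340 ≤ 304 is false
  NOT meter paid: yes → false
  resident of the zone: no → false
  commercial vehicle: no → false
  day = Thu: Sat == Thu is false
  NOT electric vehicle: yes → false
  vehicle length = 357 in: 278 == 357 is false
  street-cleaning window active: yes → true
  permit type ∈ {B, staff}: staff is in the set → true
  NOT disabled placard displayed: yes → false
  hour of day (0-23) ≤ 16: 22 ≤ 16 is false
  NOT resident of the zone: no → true
  day ∈ {Fri, Sat, Thu, Tue}: Sat is in the set → true
Combine:
[1.1.1.1] true AND true = true
[1.1.1] NOT true = false
[1.1.2] false AND false = false
[1.1] false → false (antecedent false ⇒ implication holds) = true
[1.2.1] false OR false = false
[1.2.2] false OR false OR false = false
[1.2] false AND false = false
[1] true OR false = true
[2.1.1.1.1] false → true (antecedent false ⇒ implication holds) = true
[2.1.1.1.2] true → false = false
[2.1.1.1] true AND false = false
[2.1.1.2.4] exactly-one(true, true) = false
[2.1.1.2] false AND true AND true AND false = false
[2.1.1] false OR false = false
[2.1] NOT false = true
[2] NOT true = false
[root] true → false = false
Overall: false → ticketed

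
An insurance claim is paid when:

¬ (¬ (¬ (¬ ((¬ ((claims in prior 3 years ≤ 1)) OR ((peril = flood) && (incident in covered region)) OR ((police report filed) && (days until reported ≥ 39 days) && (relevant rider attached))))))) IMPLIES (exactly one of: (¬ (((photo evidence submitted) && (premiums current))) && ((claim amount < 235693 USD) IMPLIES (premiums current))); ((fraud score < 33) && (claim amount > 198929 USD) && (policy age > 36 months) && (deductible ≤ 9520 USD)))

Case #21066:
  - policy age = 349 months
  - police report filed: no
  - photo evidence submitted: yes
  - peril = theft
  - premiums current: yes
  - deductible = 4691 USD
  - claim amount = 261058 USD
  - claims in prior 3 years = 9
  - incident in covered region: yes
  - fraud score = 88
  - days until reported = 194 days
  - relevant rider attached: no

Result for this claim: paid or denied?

Atomic conditions:
  claims in prior 3 years ≤ 1: 9 ≤ 1 is false
  peril = flood: theft == flood is false
  incident in covered region: yes → true
  police report filed: no → false
  days until reported ≥ 39 days: 194 ≥ 39 is true
  relevant rider attached: no → false
  photo evidence submitted: yes → true
  premiums current: yes → true
  claim amount < 235693 USD: 261058 < 235693 is false
  fraud score < 33: 88 < 33 is false
  claim amount > 198929 USD: 261058 > 198929 is true
  policy age > 36 months: 349 > 36 is true
  deductible ≤ 9520 USD: 4691 ≤ 9520 is true
Combine:
[1.1.1.1.1.1] NOT false = true
[1.1.1.1.1.2] false AND true = false
[1.1.1.1.1.3] false AND true AND false = false
[1.1.1.1.1] true OR false OR false = true
[1.1.1.1] NOT true = false
[1.1.1] NOT false = true
[1.1] NOT true = false
[1] NOT false = true
[2.1.1.1] true AND true = true
[2.1.1] NOT true = false
[2.1.2] false → true (antecedent false ⇒ implication holds) = true
[2.1] false AND true = false
[2.2] false AND true AND true AND true = false
[2] exactly-one(false, false) = false
[root] true → false = false
Overall: false → denied

Denied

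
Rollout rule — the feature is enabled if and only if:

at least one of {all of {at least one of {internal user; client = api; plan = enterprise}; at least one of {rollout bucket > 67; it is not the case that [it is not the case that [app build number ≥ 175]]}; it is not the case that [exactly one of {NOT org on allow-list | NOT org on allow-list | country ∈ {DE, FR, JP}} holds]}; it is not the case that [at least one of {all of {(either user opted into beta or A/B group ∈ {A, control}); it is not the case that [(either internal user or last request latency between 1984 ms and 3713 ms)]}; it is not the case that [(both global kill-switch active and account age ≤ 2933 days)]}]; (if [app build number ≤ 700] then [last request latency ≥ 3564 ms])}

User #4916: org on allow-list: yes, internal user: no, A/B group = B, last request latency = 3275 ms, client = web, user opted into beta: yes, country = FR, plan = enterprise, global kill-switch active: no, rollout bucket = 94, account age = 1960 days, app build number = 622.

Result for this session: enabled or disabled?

Disabled

Atomic conditions:
  internal user: no → false
  client = api: web == api is false
  plan = enterprise: enterprise == enterprise is true
  rollout bucket > 67: 94 > 67 is true
  app build number ≥ 175: 622 ≥ 175 is true
  NOT org on allow-list: yes → false
  country ∈ {DE, FR, JP}: FR is in the set → true
  user opted into beta: yes → true
  A/B group ∈ {A, control}: B is not in the set → false
  last request latency between 1984 ms and 3713 ms: 3275 in [1984, 3713] is true
  global kill-switch active: no → false
  account age ≤ 2933 days: 1960 ≤ 2933 is true
  app build number ≤ 700: 622 ≤ 700 is true
  last request latency ≥ 3564 ms: 3275 ≥ 3564 is false
Combine:
[1.1] false OR false OR true = true
[1.2.2.1] NOT true = false
[1.2.2] NOT false = true
[1.2] true OR true = true
[1.3.1] exactly-one(false, false, true) = true
[1.3] NOT true = false
[1] true AND true AND false = false
[2.1.1.1] true OR false = true
[2.1.1.2.1] false OR true = true
[2.1.1.2] NOT true = false
[2.1.1] true AND false = false
[2.1.2.1] false AND true = false
[2.1.2] NOT false = true
[2.1] false OR true = true
[2] NOT true = false
[3] true → false = false
[root] false OR false OR false = false
Overall: false → disabled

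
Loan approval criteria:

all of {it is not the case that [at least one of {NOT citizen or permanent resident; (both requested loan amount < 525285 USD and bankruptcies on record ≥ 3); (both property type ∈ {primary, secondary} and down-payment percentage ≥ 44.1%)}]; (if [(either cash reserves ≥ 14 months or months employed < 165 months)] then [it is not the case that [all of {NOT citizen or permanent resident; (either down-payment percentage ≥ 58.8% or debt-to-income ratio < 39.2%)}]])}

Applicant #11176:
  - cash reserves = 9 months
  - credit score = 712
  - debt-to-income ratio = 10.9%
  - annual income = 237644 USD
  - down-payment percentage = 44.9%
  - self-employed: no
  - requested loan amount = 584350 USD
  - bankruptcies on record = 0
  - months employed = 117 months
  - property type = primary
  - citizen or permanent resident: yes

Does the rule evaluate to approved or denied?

Denied

Atomic conditions:
  NOT citizen or permanent resident: yes → false
  requested loan amount < 525285 USD: 584350 < 525285 is false
  bankruptcies on record ≥ 3: 0 ≥ 3 is false
  property type ∈ {primary, secondary}: primary is in the set → true
  down-payment percentage ≥ 44.1%: 44.9 ≥ 44.1 is true
  cash reserves ≥ 14 months: 9 ≥ 14 is false
  months employed < 165 months: 117 < 165 is true
  down-payment percentage ≥ 58.8%: 44.9 ≥ 58.8 is false
  debt-to-income ratio < 39.2%: 10.9 < 39.2 is true
Combine:
[1.1.2] false AND false = false
[1.1.3] true AND true = true
[1.1] false OR false OR true = true
[1] NOT true = false
[2.1] false OR true = true
[2.2.1.2] false OR true = true
[2.2.1] false AND true = false
[2.2] NOT false = true
[2] true → true = true
[root] false AND true = false
Overall: false → denied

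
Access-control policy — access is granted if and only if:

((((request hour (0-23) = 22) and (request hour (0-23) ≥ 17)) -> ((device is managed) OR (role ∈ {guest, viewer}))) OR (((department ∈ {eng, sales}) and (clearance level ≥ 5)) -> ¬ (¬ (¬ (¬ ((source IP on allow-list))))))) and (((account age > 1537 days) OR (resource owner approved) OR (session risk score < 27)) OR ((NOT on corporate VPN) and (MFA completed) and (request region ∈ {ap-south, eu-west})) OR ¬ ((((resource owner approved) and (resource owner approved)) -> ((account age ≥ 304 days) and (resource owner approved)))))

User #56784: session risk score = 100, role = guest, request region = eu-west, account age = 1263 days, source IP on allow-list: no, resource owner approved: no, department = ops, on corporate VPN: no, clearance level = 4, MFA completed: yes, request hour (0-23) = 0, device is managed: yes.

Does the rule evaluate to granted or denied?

Granted

Atomic conditions:
  request hour (0-23) = 22: 0 == 22 is false
  request hour (0-23) ≥ 17: 0 ≥ 17 is false
  device is managed: yes → true
  role ∈ {guest, viewer}: guest is in the set → true
  department ∈ {eng, sales}: ops is not in the set → false
  clearance level ≥ 5: 4 ≥ 5 is false
  source IP on allow-list: no → false
  account age > 1537 days: 1263 > 1537 is false
  resource owner approved: no → false
  session risk score < 27: 100 < 27 is false
  NOT on corporate VPN: no → true
  MFA completed: yes → true
  request region ∈ {ap-south, eu-west}: eu-west is in the set → true
  account age ≥ 304 days: 1263 ≥ 304 is true
Combine:
[1.1.1] false AND false = false
[1.1.2] true OR true = true
[1.1] false → true (antecedent false ⇒ implication holds) = true
[1.2.1] false AND false = false
[1.2.2.1.1.1] NOT false = true
[1.2.2.1.1] NOT true = false
[1.2.2.1] NOT false = true
[1.2.2] NOT true = false
[1.2] false → false (antecedent false ⇒ implication holds) = true
[1] true OR true = true
[2.1] false OR false OR false = false
[2.2] true AND true AND true = true
[2.3.1.1] false AND false = false
[2.3.1.2] true AND false = false
[2.3.1] false → false (antecedent false ⇒ implication holds) = true
[2.3] NOT true = false
[2] false OR true OR false = true
[root] true AND true = true
Overall: true → granted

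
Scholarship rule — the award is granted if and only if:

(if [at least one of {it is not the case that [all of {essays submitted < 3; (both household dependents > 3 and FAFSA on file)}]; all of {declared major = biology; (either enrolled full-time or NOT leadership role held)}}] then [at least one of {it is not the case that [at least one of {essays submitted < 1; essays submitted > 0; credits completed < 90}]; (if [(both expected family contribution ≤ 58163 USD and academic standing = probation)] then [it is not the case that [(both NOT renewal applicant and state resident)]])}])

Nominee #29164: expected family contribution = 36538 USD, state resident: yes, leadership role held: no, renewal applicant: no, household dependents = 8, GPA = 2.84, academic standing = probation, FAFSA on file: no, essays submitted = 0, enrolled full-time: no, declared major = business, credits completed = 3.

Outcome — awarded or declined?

Declined

Atomic conditions:
  essays submitted < 3: 0 < 3 is true
  household dependents > 3: 8 > 3 is true
  FAFSA on file: no → false
  declared major = biology: business == biology is false
  enrolled full-time: no → false
  NOT leadership role held: no → true
  essays submitted < 1: 0 < 1 is true
  essays submitted > 0: 0 > 0 is false
  credits completed < 90: 3 < 90 is true
  expected family contribution ≤ 58163 USD: 36538 ≤ 58163 is true
  academic standing = probation: probation == probation is true
  NOT renewal applicant: no → true
  state resident: yes → true
Combine:
[1.1.1.2] true AND false = false
[1.1.1] true AND false = false
[1.1] NOT false = true
[1.2.2] false OR true = true
[1.2] false AND true = false
[1] true OR false = true
[2.1.1] true OR false OR true = true
[2.1] NOT true = false
[2.2.1] true AND true = true
[2.2.2.1] true AND true = true
[2.2.2] NOT true = false
[2.2] true → false = false
[2] false OR false = false
[root] true → false = false
Overall: false → declined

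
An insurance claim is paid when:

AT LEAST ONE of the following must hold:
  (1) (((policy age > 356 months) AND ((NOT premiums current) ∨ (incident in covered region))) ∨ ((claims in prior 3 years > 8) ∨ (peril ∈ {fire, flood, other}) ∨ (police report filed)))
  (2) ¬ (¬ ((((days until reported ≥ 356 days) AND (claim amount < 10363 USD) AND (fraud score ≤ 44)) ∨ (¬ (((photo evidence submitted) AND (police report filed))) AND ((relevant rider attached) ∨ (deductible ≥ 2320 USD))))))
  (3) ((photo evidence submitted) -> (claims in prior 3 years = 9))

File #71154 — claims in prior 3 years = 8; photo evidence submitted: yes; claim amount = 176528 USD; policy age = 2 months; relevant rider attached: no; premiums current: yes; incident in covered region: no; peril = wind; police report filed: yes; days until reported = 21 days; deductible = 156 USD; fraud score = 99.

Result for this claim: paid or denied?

Atomic conditions:
  policy age > 356 months: 2 > 356 is false
  NOT premiums current: yes → false
  incident in covered region: no → false
  claims in prior 3 years > 8: 8 > 8 is false
  peril ∈ {fire, flood, other}: wind is not in the set → false
  police report filed: yes → true
  days until reported ≥ 356 days: 21 ≥ 356 is false
  claim amount < 10363 USD: 176528 < 10363 is false
  fraud score ≤ 44: 99 ≤ 44 is false
  photo evidence submitted: yes → true
  relevant rider attached: no → false
  deductible ≥ 2320 USD: 156 ≥ 2320 is false
  claims in prior 3 years = 9: 8 == 9 is false
Combine:
[1.1.2] false OR false = false
[1.1] false AND false = false
[1.2] false OR false OR true = true
[1] false OR true = true
[2.1.1.1] false AND false AND false = false
[2.1.1.2.1.1] true AND true = true
[2.1.1.2.1] NOT true = false
[2.1.1.2.2] false OR false = false
[2.1.1.2] false AND false = false
[2.1.1] false OR false = false
[2.1] NOT false = true
[2] NOT true = false
[3] true → false = false
[root] true OR false OR false = true
Overall: true → paid

Paid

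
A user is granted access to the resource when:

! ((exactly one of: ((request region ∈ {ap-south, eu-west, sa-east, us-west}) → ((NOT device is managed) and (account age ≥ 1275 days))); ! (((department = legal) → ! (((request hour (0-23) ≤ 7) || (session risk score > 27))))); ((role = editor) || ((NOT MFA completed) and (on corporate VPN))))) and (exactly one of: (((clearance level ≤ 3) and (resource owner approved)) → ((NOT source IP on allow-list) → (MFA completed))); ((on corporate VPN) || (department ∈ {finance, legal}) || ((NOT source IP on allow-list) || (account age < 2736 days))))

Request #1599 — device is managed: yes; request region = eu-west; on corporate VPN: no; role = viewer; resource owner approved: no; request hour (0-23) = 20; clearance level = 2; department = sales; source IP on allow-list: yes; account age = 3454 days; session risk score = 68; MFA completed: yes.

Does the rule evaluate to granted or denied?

Atomic conditions:
  request region ∈ {ap-south, eu-west, sa-east, us-west}: eu-west is in the set → true
  NOT device is managed: yes → false
  account age ≥ 1275 days: 3454 ≥ 1275 is true
  department = legal: sales == legal is false
  request hour (0-23) ≤ 7: 20 ≤ 7 is false
  session risk score > 27: 68 > 27 is true
  role = editor: viewer == editor is false
  NOT MFA completed: yes → false
  on corporate VPN: no → false
  clearance level ≤ 3: 2 ≤ 3 is true
  resource owner approved: no → false
  NOT source IP on allow-list: yes → false
  MFA completed: yes → true
  department ∈ {finance, legal}: sales is not in the set → false
  account age < 2736 days: 3454 < 2736 is false
Combine:
[1.1.1.2] false AND true = false
[1.1.1] true → false = false
[1.1.2.1.2.1] false OR true = true
[1.1.2.1.2] NOT true = false
[1.1.2.1] false → false (antecedent false ⇒ implication holds) = true
[1.1.2] NOT true = false
[1.1.3.2] false AND false = false
[1.1.3] false OR false = false
[1.1] exactly-one(false, false, false) = false
[1] NOT false = true
[2.1.1] true AND false = false
[2.1.2] false → true (antecedent false ⇒ implication holds) = true
[2.1] false → true (antecedent false ⇒ implication holds) = true
[2.2.3] false OR false = false
[2.2] false OR false OR false = false
[2] exactly-one(true, false) = true
[root] true AND true = true
Overall: true → granted

Granted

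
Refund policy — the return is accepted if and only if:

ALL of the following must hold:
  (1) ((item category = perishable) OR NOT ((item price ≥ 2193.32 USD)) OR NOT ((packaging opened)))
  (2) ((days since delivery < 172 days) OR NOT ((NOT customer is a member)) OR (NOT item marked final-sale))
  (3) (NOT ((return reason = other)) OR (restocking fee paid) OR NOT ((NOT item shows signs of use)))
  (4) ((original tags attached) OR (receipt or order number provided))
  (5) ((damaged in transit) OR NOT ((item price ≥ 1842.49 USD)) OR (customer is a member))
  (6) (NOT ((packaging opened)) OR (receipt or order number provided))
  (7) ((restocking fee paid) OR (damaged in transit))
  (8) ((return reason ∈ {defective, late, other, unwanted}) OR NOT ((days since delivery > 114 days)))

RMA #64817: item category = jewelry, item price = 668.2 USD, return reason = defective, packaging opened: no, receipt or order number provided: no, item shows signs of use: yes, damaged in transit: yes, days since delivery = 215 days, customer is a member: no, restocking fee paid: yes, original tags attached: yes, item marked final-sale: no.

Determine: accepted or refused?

Atomic conditions:
  item category = perishable: jewelry == perishable is false
  item price ≥ 2193.32 USD: 668.2 ≥ 2193.32 is false
  packaging opened: no → false
  days since delivery < 172 days: 215 < 172 is false
  NOT customer is a member: no → true
  NOT item marked final-sale: no → true
  return reason = other: defective == other is false
  restocking fee paid: yes → true
  NOT item shows signs of use: yes → false
  original tags attached: yes → true
  receipt or order number provided: no → false
  damaged in transit: yes → true
  item price ≥ 1842.49 USD: 668.2 ≥ 1842.49 is false
  customer is a member: no → false
  return reason ∈ {defective, late, other, unwanted}: defective is in the set → true
  days since delivery > 114 days: 215 > 114 is true
Combine:
[1.2] NOT false = true
[1.3] NOT false = true
[1] false OR true OR true = true
[2.2] NOT true = false
[2] false OR false OR true = true
[3.1] NOT false = true
[3.3] NOT false = true
[3] true OR true OR true = true
[4] true OR false = true
[5.2] NOT false = true
[5] true OR true OR false = true
[6.1] NOT false = true
[6] true OR false = true
[7] true OR true = true
[8.2] NOT true = false
[8] true OR false = true
[root] true AND true AND true AND true AND true AND true AND true AND true = true
Overall: true → accepted

Accepted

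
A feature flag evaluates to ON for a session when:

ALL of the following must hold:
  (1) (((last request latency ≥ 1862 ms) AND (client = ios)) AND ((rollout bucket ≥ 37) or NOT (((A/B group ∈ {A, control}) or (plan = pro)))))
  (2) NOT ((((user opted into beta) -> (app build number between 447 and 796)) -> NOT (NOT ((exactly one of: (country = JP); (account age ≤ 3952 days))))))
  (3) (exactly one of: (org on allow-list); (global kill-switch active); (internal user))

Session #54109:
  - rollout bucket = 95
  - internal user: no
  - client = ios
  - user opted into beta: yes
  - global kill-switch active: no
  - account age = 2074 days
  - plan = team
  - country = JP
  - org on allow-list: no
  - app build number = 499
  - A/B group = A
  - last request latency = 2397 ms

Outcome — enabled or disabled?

Atomic conditions:
  last request latency ≥ 1862 ms: 2397 ≥ 1862 is true
  client = ios: ios == ios is true
  rollout bucket ≥ 37: 95 ≥ 37 is true
  A/B group ∈ {A, control}: A is in the set → true
  plan = pro: team == pro is false
  user opted into beta: yes → true
  app build number between 447 and 796: 499 in [447, 796] is true
  country = JP: JP == JP is true
  account age ≤ 3952 days: 2074 ≤ 3952 is true
  org on allow-list: no → false
  global kill-switch active: no → false
  internal user: no → false
Combine:
[1.1] true AND true = true
[1.2.2.1] true OR false = true
[1.2.2] NOT true = false
[1.2] true OR false = true
[1] true AND true = true
[2.1.1] true → true = true
[2.1.2.1.1] exactly-one(true, true) = false
[2.1.2.1] NOT false = true
[2.1.2] NOT true = false
[2.1] true → false = false
[2] NOT false = true
[3] exactly-one(false, false, false) = false
[root] true AND true AND false = false
Overall: false → disabled

Disabled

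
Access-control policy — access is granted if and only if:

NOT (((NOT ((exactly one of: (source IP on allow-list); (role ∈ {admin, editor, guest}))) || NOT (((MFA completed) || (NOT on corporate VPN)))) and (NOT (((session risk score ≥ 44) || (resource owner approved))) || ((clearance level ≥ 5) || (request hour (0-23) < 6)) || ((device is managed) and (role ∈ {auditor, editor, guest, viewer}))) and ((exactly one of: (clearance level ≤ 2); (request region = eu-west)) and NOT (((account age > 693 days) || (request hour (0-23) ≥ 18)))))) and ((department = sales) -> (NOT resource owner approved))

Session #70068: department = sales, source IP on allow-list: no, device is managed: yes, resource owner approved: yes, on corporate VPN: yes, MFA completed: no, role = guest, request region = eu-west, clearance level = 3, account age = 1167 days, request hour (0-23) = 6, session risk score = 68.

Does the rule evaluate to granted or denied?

Atomic conditions:
  source IP on allow-list: no → false
  role ∈ {admin, editor, guest}: guest is in the set → true
  MFA completed: no → false
  NOT on corporate VPN: yes → false
  session risk score ≥ 44: 68 ≥ 44 is true
  resource owner approved: yes → true
  clearance level ≥ 5: 3 ≥ 5 is false
  request hour (0-23) < 6: 6 < 6 is false
  device is managed: yes → true
  role ∈ {auditor, editor, guest, viewer}: guest is in the set → true
  clearance level ≤ 2: 3 ≤ 2 is false
  request region = eu-west: eu-west == eu-west is true
  account age > 693 days: 1167 > 693 is true
  request hour (0-23) ≥ 18: 6 ≥ 18 is false
  department = sales: sales == sales is true
  NOT resource owner approved: yes → false
Combine:
[1.1.1.1.1] exactly-one(false, true) = true
[1.1.1.1] NOT true = false
[1.1.1.2.1] false OR false = false
[1.1.1.2] NOT false = true
[1.1.1] false OR true = true
[1.1.2.1.1] true OR true = true
[1.1.2.1] NOT true = false
[1.1.2.2] false OR false = false
[1.1.2.3] true AND true = true
[1.1.2] false OR false OR true = true
[1.1.3.1] exactly-one(false, true) = true
[1.1.3.2.1] true OR false = true
[1.1.3.2] NOT true = false
[1.1.3] true AND false = false
[1.1] true AND true AND false = false
[1] NOT false = true
[2] true → false = false
[root] true AND false = false
Overall: false → denied

Denied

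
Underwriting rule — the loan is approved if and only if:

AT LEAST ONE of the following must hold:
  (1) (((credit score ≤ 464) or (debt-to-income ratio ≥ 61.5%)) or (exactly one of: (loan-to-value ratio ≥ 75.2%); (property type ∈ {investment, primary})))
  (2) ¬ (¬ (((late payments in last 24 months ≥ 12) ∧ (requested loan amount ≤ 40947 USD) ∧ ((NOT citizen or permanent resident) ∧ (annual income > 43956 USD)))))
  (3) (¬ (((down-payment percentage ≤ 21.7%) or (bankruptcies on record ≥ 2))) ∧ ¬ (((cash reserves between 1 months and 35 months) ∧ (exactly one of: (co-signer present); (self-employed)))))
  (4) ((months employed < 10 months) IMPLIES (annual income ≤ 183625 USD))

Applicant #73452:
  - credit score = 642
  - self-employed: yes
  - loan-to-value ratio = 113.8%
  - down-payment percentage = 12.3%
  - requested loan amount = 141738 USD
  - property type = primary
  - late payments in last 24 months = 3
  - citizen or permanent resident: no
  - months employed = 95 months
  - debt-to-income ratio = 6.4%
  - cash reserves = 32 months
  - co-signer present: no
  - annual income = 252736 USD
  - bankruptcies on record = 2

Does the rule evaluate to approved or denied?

Atomic conditions:
  credit score ≤ 464: 642 ≤ 464 is false
  debt-to-income ratio ≥ 61.5%: 6.4 ≥ 61.5 is false
  loan-to-value ratio ≥ 75.2%: 113.8 ≥ 75.2 is true
  property type ∈ {investment, primary}: primary is in the set → true
  late payments in last 24 months ≥ 12: 3 ≥ 12 is false
  requested loan amount ≤ 40947 USD: 141738 ≤ 40947 is false
  NOT citizen or permanent resident: no → true
  annual income > 43956 USD: 252736 > 43956 is true
  down-payment percentage ≤ 21.7%: 12.3 ≤ 21.7 is true
  bankruptcies on record ≥ 2: 2 ≥ 2 is true
  cash reserves between 1 months and 35 months: 32 in [1, 35] is true
  co-signer present: no → false
  self-employed: yes → true
  months employed < 10 months: 95 < 10 is false
  annual income ≤ 183625 USD: 252736 ≤ 183625 is false
Combine:
[1.1] false OR false = false
[1.2] exactly-one(true, true) = false
[1] false OR false = false
[2.1.1.3] true AND true = true
[2.1.1] false AND false AND true = false
[2.1] NOT false = true
[2] NOT true = false
[3.1.1] true OR true = true
[3.1] NOT true = false
[3.2.1.2] exactly-one(false, true) = true
[3.2.1] true AND true = true
[3.2] NOT true = false
[3] false AND false = false
[4] false → false (antecedent false ⇒ implication holds) = true
[root] false OR false OR false OR true = true
Overall: true → approved

Approved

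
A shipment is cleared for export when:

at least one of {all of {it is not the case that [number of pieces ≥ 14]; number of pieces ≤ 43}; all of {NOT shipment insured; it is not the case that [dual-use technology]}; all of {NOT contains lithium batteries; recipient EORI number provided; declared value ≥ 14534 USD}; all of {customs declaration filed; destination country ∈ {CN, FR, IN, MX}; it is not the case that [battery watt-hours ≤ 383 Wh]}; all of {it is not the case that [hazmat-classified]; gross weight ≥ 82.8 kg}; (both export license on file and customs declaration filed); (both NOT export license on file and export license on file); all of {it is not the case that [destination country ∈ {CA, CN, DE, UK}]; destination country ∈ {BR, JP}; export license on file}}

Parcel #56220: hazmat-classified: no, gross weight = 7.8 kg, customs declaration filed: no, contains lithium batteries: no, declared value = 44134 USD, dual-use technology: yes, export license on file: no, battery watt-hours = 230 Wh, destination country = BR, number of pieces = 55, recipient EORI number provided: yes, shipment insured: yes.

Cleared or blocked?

Cleared

Atomic conditions:
  number of pieces ≥ 14: 55 ≥ 14 is true
  number of pieces ≤ 43: 55 ≤ 43 is false
  NOT shipment insured: yes → false
  dual-use technology: yes → true
  NOT contains lithium batteries: no → true
  recipient EORI number provided: yes → true
  declared value ≥ 14534 USD: 44134 ≥ 14534 is true
  customs declaration filed: no → false
  destination country ∈ {CN, FR, IN, MX}: BR is not in the set → false
  battery watt-hours ≤ 383 Wh: 230 ≤ 383 is true
  hazmat-classified: no → false
  gross weight ≥ 82.8 kg: 7.8 ≥ 82.8 is false
  export license on file: no → false
  NOT export license on file: no → true
  destination country ∈ {CA, CN, DE, UK}: BR is not in the set → false
  destination country ∈ {BR, JP}: BR is in the set → true
Combine:
[1.1] NOT true = false
[1] false AND false = false
[2.2] NOT true = false
[2] false AND false = false
[3] true AND true AND true = true
[4.3] NOT true = false
[4] false AND false AND false = false
[5.1] NOT false = true
[5] true AND false = false
[6] false AND false = false
[7] true AND false = false
[8.1] NOT false = true
[8] true AND true AND false = false
[root] false OR false OR true OR false OR false OR false OR false OR false = true
Overall: true → cleared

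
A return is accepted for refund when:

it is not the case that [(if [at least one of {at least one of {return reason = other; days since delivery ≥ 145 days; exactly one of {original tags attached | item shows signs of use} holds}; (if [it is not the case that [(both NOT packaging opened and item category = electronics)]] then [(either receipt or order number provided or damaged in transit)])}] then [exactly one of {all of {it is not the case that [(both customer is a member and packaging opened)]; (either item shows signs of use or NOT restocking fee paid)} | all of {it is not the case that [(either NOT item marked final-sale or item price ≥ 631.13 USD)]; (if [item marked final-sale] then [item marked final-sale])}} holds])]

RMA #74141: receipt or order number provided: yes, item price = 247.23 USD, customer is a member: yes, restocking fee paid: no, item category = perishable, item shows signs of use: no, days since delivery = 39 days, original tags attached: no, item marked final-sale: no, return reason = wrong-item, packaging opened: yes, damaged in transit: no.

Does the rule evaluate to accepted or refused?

Atomic conditions:
  return reason = other: wrong-item == other is false
  days since delivery ≥ 145 days: 39 ≥ 145 is false
  original tags attached: no → false
  item shows signs of use: no → false
  NOT packaging opened: yes → false
  item category = electronics: perishable == electronics is false
  receipt or order number provided: yes → true
  damaged in transit: no → false
  customer is a member: yes → true
  packaging opened: yes → true
  NOT restocking fee paid: no → true
  NOT item marked final-sale: no → true
  item price ≥ 631.13 USD: 247.23 ≥ 631.13 is false
  item marked final-sale: no → false
Combine:
[1.1.1.3] exactly-one(false, false) = false
[1.1.1] false OR false OR false = false
[1.1.2.1.1] false AND false = false
[1.1.2.1] NOT false = true
[1.1.2.2] true OR false = true
[1.1.2] true → true = true
[1.1] false OR true = true
[1.2.1.1.1] true AND true = true
[1.2.1.1] NOT true = false
[1.2.1.2] false OR true = true
[1.2.1] false AND true = false
[1.2.2.1.1] true OR false = true
[1.2.2.1] NOT true = false
[1.2.2.2] false → false (antecedent false ⇒ implication holds) = true
[1.2.2] false AND true = false
[1.2] exactly-one(false, false) = false
[1] true → false = false
[root] NOT false = true
Overall: true → accepted

Accepted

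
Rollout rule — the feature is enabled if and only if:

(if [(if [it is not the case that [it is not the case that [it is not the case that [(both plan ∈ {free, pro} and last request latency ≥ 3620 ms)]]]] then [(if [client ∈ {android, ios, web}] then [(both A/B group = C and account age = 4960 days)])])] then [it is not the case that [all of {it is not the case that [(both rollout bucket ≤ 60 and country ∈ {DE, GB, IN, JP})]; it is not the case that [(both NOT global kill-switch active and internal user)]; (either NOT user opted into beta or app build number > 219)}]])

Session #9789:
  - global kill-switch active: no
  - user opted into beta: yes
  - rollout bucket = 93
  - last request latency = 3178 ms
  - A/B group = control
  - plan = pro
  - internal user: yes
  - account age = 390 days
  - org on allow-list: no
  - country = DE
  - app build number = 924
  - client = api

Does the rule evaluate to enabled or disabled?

Atomic conditions:
  plan ∈ {free, pro}: pro is in the set → true
  last request latency ≥ 3620 ms: 3178 ≥ 3620 is false
  client ∈ {android, ios, web}: api is not in the set → false
  A/B group = C: control == C is false
  account age = 4960 days: 390 == 4960 is false
  rollout bucket ≤ 60: 93 ≤ 60 is false
  country ∈ {DE, GB, IN, JP}: DE is in the set → true
  NOT global kill-switch active: no → true
  internal user: yes → true
  NOT user opted into beta: yes → false
  app build number > 219: 924 > 219 is true
Combine:
[1.1.1.1.1] true AND false = false
[1.1.1.1] NOT false = true
[1.1.1] NOT true = false
[1.1] NOT false = true
[1.2.2] false AND false = false
[1.2] false → false (antecedent false ⇒ implication holds) = true
[1] true → true = true
[2.1.1.1] false AND true = false
[2.1.1] NOT false = true
[2.1.2.1] true AND true = true
[2.1.2] NOT true = false
[2.1.3] false OR true = true
[2.1] true AND false AND true = false
[2] NOT false = true
[root] true → true = true
Overall: true → enabled

Enabled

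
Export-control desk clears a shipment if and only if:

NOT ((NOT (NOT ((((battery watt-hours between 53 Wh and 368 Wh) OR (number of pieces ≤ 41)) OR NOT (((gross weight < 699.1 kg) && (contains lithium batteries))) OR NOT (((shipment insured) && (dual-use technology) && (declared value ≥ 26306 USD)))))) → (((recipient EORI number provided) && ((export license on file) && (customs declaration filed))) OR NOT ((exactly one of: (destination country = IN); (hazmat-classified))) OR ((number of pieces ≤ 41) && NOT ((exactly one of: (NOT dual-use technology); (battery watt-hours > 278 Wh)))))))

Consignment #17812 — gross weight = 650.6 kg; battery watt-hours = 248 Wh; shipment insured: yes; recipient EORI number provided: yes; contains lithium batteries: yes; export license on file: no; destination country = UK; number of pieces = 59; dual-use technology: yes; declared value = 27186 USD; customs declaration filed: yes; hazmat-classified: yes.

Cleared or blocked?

Cleared

Atomic conditions:
  battery watt-hours between 53 Wh and 368 Wh: 248 in [53, 368] is true
  number of pieces ≤ 41: 59 ≤ 41 is false
  gross weight < 699.1 kg: 650.6 < 699.1 is true
  contains lithium batteries: yes → true
  shipment insured: yes → true
  dual-use technology: yes → true
  declared value ≥ 26306 USD: 27186 ≥ 26306 is true
  recipient EORI number provided: yes → true
  export license on file: no → false
  customs declaration filed: yes → true
  destination country = IN: UK == IN is false
  hazmat-classified: yes → true
  NOT dual-use technology: yes → false
  battery watt-hours > 278 Wh: 248 > 278 is false
Combine:
[1.1.1.1.1] true OR false = true
[1.1.1.1.2.1] true AND true = true
[1.1.1.1.2] NOT true = false
[1.1.1.1.3.1] true AND true AND true = true
[1.1.1.1.3] NOT true = false
[1.1.1.1] true OR false OR false = true
[1.1.1] NOT true = false
[1.1] NOT false = true
[1.2.1.2] false AND true = false
[1.2.1] true AND false = false
[1.2.2.1] exactly-one(false, true) = true
[1.2.2] NOT true = false
[1.2.3.2.1] exactly-one(false, false) = false
[1.2.3.2] NOT false = true
[1.2.3] false AND true = false
[1.2] false OR false OR false = false
[1] true → false = false
[root] NOT false = true
Overall: true → cleared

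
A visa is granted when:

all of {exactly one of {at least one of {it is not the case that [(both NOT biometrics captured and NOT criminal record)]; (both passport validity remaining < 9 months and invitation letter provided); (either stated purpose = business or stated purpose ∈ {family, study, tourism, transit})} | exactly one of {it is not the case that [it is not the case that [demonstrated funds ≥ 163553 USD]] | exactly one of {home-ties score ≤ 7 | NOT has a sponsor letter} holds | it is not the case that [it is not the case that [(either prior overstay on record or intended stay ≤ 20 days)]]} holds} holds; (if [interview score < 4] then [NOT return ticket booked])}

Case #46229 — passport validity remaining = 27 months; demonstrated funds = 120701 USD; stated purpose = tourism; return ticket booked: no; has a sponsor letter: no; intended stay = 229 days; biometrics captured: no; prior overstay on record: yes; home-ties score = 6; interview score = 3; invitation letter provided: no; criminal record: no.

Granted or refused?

Atomic conditions:
  NOT biometrics captured: no → true
  NOT criminal record: no → true
  passport validity remaining < 9 months: 27 < 9 is false
  invitation letter provided: no → false
  stated purpose = business: tourism == business is false
  stated purpose ∈ {family, study, tourism, transit}: tourism is in the set → true
  demonstrated funds ≥ 163553 USD: 120701 ≥ 163553 is false
  home-ties score ≤ 7: 6 ≤ 7 is true
  NOT has a sponsor letter: no → true
  prior overstay on record: yes → true
  intended stay ≤ 20 days: 229 ≤ 20 is false
  interview score < 4: 3 < 4 is true
  NOT return ticket booked: no → true
Combine:
[1.1.1.1] true AND true = true
[1.1.1] NOT true = false
[1.1.2] false AND false = false
[1.1.3] false OR true = true
[1.1] false OR false OR true = true
[1.2.1.1] NOT false = true
[1.2.1] NOT true = false
[1.2.2] exactly-one(true, true) = false
[1.2.3.1.1] true OR false = true
[1.2.3.1] NOT true = false
[1.2.3] NOT false = true
[1.2] exactly-one(false, false, true) = true
[1] exactly-one(true, true) = false
[2] true → true = true
[root] false AND true = false
Overall: false → refused

Refused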